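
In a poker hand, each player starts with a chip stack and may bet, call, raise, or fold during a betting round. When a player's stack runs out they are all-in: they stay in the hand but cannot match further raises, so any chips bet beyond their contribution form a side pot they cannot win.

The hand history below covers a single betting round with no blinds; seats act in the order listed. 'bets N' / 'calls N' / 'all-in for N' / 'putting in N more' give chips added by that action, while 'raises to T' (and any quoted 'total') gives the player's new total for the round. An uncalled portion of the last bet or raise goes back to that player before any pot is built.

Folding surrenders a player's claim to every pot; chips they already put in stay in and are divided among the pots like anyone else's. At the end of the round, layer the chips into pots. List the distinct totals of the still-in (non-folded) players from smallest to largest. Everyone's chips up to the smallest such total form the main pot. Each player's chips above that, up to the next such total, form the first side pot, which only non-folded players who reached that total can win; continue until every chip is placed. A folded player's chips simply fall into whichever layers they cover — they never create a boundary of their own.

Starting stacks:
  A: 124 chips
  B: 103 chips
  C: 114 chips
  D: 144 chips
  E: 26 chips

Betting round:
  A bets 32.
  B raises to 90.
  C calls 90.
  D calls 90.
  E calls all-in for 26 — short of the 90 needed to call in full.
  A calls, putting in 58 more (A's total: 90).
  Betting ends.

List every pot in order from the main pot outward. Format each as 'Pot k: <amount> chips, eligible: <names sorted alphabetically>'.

Pot 1: 130 chips, eligible: A, B, C, D, E
Pot 2: 256 chips, eligible: A, B, C, D

Derivation:
Contributions: A=90, B=90, C=90, D=90, E=26
Pot levels (distinct totals of non-folded players): 26, 90
Layer 1-26: 26 each from A, B, C, D, E = 26*5 = 130 chips; eligible A, B, C, D, E
Layer 27-90: 64 each from A, B, C, D = 64*4 = 256 chips; eligible A, B, C, D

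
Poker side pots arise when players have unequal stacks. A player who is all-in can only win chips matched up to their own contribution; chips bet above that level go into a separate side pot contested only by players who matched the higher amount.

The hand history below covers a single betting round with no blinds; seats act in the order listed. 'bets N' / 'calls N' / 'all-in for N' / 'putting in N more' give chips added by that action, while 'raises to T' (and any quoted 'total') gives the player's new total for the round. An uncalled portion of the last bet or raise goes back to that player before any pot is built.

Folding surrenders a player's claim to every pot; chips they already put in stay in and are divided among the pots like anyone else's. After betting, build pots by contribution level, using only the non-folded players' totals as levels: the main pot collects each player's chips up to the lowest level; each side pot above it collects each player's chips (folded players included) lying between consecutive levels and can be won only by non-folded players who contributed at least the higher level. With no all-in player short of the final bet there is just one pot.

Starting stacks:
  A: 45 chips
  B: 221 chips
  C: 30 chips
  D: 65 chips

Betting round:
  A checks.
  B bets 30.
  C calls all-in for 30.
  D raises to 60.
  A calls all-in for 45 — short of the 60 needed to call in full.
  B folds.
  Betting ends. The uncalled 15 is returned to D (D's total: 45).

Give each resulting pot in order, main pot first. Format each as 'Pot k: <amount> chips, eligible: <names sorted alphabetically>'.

Contributions (after 15 returned to D): A=45, B=30, C=30, D=45
Folded: B
Pot levels (distinct totals of non-folded players): 30, 45
Layer 1-30: 30 each from A, B, C, D = 30*4 = 120 chips; eligible A, C, D
Layer 31-45: 15 each from A, D = 15*2 = 30 chips; eligible A, D

Pot 1: 120 chips, eligible: A, C, D
Pot 2: 30 chips, eligible: A, D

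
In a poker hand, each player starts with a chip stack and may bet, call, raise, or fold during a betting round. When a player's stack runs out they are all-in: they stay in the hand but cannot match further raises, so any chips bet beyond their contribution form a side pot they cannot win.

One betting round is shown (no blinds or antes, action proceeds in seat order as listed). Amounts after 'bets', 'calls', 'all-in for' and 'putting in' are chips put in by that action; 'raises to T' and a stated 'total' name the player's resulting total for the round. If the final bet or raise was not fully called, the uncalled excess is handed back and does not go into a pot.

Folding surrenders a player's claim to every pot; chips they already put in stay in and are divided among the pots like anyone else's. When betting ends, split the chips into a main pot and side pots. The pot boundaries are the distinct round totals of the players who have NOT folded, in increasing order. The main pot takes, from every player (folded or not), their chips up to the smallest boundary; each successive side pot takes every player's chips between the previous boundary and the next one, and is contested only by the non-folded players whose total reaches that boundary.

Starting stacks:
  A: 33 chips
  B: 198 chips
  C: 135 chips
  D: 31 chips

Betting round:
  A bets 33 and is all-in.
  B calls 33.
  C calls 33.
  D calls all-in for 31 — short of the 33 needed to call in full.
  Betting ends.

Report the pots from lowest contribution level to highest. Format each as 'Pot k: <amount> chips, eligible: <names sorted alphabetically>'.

Pot 1: 124 chips, eligible: A, B, C, D
Pot 2: 6 chips, eligible: A, B, C

Derivation:
Contributions: A=33, B=33, C=33, D=31
Pot levels (distinct totals of non-folded players): 31, 33
Layer 1-31: 31 each from A, B, C, D = 31*4 = 124 chips; eligible A, B, C, D
Layer 32-33: 2 each from A, B, C = 2*3 = 6 chips; eligible A, B, C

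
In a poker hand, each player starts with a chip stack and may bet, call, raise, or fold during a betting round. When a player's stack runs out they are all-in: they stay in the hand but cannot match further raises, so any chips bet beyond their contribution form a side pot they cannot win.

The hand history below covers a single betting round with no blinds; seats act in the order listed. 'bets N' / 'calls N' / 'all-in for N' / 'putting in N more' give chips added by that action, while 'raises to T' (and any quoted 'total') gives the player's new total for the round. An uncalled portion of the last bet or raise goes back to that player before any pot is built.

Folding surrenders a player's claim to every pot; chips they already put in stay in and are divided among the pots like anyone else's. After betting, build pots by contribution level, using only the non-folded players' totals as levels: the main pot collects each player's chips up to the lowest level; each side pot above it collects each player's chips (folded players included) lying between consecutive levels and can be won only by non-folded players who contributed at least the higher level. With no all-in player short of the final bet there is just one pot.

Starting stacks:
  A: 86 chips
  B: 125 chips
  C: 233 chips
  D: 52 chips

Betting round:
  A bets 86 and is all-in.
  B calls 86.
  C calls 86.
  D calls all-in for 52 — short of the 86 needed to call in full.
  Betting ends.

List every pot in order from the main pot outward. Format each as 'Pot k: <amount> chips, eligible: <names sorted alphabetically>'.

Pot 1: 208 chips, eligible: A, B, C, D
Pot 2: 102 chips, eligible: A, B, C

Derivation:
Contributions: A=86, B=86, C=86, D=52
Pot levels (distinct totals of non-folded players): 52, 86
Layer 1-52: 52 each from A, B, C, D = 52*4 = 208 chips; eligible A, B, C, D
Layer 53-86: 34 each from A, B, C = 34*3 = 102 chips; eligible A, B, C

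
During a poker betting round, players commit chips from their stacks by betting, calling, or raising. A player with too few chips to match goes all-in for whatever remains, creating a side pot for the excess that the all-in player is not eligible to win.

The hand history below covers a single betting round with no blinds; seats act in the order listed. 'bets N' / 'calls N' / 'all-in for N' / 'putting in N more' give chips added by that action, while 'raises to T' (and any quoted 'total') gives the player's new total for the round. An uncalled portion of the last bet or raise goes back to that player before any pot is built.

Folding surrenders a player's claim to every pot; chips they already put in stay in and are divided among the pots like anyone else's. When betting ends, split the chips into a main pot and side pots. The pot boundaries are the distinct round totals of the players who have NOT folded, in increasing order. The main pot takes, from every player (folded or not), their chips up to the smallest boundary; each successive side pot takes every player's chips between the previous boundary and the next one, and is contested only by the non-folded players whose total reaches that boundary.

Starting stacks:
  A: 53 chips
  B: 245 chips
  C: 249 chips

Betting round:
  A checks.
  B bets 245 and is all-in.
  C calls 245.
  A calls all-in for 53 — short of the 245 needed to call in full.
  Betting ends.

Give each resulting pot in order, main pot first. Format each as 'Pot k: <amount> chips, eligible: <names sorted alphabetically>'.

Pot 1: 159 chips, eligible: A, B, C
Pot 2: 384 chips, eligible: B, C

Derivation:
Contributions: A=53, B=245, C=245
Pot levels (distinct totals of non-folded players): 53, 245
Layer 1-53: 53 each from A, B, C = 53*3 = 159 chips; eligible A, B, C
Layer 54-245: 192 each from B, C = 192*2 = 384 chips; eligible B, C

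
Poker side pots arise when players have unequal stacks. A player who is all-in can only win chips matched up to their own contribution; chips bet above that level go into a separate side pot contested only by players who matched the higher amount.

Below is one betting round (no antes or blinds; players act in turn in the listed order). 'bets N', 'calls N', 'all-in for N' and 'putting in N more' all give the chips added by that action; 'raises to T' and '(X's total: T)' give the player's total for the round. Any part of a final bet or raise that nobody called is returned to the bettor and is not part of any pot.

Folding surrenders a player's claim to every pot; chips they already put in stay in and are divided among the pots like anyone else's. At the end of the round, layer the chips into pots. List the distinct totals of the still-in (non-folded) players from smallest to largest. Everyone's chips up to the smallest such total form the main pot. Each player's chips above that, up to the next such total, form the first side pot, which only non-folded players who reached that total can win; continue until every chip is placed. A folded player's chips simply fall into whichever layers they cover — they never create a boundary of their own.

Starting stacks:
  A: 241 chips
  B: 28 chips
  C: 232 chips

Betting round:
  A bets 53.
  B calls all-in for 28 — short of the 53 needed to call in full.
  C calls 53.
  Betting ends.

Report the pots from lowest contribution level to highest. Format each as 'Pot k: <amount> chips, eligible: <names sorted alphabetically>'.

Contributions: A=53, B=28, C=53
Pot levels (distinct totals of non-folded players): 28, 53
Layer 1-28: 28 each from A, B, C = 28*3 = 84 chips; eligible A, B, C
Layer 29-53: 25 each from A, C = 25*2 = 50 chips; eligible A, C

Pot 1: 84 chips, eligible: A, B, C
Pot 2: 50 chips, eligible: A, C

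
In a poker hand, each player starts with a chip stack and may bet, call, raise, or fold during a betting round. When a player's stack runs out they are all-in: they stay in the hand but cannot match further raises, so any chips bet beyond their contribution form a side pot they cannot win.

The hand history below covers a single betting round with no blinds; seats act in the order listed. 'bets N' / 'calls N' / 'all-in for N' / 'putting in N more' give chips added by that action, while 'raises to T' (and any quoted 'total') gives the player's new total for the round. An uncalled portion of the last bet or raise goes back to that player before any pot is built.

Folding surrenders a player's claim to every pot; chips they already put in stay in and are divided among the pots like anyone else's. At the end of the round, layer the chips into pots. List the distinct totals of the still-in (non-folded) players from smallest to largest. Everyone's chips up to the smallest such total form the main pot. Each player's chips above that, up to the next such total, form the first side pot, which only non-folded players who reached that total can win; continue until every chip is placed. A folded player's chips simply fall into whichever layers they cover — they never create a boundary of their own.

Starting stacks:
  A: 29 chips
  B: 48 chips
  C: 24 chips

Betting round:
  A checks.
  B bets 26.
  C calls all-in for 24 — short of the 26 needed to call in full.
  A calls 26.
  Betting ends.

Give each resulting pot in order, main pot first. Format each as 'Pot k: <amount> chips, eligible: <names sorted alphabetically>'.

Pot 1: 72 chips, eligible: A, B, C
Pot 2: 4 chips, eligible: A, B

Derivation:
Contributions: A=26, B=26, C=24
Pot levels (distinct totals of non-folded players): 24, 26
Layer 1-24: 24 each from A, B, C = 24*3 = 72 chips; eligible A, B, C
Layer 25-26: 2 each from A, B = 2*2 = 4 chips; eligible A, B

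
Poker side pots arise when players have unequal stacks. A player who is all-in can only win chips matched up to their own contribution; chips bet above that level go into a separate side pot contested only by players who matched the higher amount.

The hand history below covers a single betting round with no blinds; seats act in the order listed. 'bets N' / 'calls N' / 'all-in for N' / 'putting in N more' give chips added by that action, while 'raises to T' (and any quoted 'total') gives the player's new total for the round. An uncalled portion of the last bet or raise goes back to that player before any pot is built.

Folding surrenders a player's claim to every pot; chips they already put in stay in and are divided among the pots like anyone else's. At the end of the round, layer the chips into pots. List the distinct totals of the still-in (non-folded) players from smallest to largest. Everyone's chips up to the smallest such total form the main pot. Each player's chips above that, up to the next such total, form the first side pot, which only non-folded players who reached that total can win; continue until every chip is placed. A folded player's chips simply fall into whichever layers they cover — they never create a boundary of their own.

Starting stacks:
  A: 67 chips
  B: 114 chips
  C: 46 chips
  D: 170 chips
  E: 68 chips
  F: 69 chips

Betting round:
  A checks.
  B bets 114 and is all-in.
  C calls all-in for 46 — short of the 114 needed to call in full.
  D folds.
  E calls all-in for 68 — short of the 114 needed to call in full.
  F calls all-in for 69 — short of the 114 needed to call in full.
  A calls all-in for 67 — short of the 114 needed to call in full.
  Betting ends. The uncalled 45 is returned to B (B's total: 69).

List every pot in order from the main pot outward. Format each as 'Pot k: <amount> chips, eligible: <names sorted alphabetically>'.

Pot 1: 230 chips, eligible: A, B, C, E, F
Pot 2: 84 chips, eligible: A, B, E, F
Pot 3: 3 chips, eligible: B, E, F
Pot 4: 2 chips, eligible: B, F

Derivation:
Contributions (after 45 returned to B): A=67, B=69, C=46, E=68, F=69
Folded: D
Pot levels (distinct totals of non-folded players): 46, 67, 68, 69
Layer 1-46: 46 each from A, B, C, E, F = 46*5 = 230 chips; eligible A, B, C, E, F
Layer 47-67: 21 each from A, B, E, F = 21*4 = 84 chips; eligible A, B, E, F
Layer 68-68: 1 each from B, E, F = 1*3 = 3 chips; eligible B, E, F
Layer 69-69: 1 each from B, F = 1*2 = 2 chips; eligible B, F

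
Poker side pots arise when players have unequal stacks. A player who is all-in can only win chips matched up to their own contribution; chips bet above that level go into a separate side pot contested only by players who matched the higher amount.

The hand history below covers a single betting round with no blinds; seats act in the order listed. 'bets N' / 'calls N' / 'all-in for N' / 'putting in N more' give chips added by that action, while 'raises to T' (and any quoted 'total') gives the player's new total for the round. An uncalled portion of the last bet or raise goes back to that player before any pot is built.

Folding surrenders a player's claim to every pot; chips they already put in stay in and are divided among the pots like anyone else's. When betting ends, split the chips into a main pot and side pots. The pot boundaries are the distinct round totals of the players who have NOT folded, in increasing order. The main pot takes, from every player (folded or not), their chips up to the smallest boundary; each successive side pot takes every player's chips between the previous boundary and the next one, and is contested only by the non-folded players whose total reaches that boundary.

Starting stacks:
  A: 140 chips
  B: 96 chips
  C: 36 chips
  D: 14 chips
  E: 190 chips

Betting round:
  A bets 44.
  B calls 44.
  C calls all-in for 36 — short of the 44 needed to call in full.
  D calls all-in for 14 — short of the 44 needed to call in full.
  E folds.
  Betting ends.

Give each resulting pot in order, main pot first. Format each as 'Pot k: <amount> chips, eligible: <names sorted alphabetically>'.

Contributions: A=44, B=44, C=36, D=14
Folded: E
Pot levels (distinct totals of non-folded players): 14, 36, 44
Layer 1-14: 14 each from A, B, C, D = 14*4 = 56 chips; eligible A, B, C, D
Layer 15-36: 22 each from A, B, C = 22*3 = 66 chips; eligible A, B, C
Layer 37-44: 8 each from A, B = 8*2 = 16 chips; eligible A, B

Pot 1: 56 chips, eligible: A, B, C, D
Pot 2: 66 chips, eligible: A, B, C
Pot 3: 16 chips, eligible: A, B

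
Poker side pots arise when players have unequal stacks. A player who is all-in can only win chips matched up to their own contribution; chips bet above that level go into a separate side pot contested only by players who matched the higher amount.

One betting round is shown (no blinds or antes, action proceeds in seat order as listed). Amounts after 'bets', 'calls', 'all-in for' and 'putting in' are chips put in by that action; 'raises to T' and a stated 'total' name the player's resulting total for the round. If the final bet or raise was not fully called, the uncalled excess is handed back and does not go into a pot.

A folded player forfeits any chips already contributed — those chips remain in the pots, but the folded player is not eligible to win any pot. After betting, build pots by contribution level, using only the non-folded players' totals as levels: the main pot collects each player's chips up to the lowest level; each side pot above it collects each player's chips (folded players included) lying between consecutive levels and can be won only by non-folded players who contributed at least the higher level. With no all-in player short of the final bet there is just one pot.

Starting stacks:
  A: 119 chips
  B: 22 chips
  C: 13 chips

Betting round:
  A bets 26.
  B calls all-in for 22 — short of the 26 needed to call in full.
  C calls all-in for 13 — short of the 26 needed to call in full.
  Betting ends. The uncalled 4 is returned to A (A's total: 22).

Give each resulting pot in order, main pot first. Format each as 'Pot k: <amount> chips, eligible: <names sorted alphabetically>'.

Pot 1: 39 chips, eligible: A, B, C
Pot 2: 18 chips, eligible: A, B

Derivation:
Contributions (after 4 returned to A): A=22, B=22, C=13
Pot levels (distinct totals of non-folded players): 13, 22
Layer 1-13: 13 each from A, B, C = 13*3 = 39 chips; eligible A, B, C
Layer 14-22: 9 each from A, B = 9*2 = 18 chips; eligible A, B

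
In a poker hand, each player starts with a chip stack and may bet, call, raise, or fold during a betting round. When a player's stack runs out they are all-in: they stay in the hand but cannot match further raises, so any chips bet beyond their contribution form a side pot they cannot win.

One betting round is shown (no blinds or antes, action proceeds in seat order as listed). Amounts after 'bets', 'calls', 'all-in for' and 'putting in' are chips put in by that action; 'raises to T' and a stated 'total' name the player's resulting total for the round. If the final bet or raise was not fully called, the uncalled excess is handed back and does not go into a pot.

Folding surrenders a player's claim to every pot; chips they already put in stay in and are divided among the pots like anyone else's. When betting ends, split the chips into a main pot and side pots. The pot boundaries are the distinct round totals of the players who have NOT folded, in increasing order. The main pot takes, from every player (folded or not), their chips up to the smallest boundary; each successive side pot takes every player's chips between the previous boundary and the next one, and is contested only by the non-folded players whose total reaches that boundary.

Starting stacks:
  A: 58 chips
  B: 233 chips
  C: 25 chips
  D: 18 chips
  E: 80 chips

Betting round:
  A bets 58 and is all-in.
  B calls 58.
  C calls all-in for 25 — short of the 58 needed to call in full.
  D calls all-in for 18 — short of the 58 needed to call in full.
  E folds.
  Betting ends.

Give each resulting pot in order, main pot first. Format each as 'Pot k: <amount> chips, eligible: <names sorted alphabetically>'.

Contributions: A=58, B=58, C=25, D=18
Folded: E
Pot levels (distinct totals of non-folded players): 18, 25, 58
Layer 1-18: 18 each from A, B, C, D = 18*4 = 72 chips; eligible A, B, C, D
Layer 19-25: 7 each from A, B, C = 7*3 = 21 chips; eligible A, B, C
Layer 26-58: 33 each from A, B = 33*2 = 66 chips; eligible A, B

Pot 1: 72 chips, eligible: A, B, C, D
Pot 2: 21 chips, eligible: A, B, C
Pot 3: 66 chips, eligible: A, B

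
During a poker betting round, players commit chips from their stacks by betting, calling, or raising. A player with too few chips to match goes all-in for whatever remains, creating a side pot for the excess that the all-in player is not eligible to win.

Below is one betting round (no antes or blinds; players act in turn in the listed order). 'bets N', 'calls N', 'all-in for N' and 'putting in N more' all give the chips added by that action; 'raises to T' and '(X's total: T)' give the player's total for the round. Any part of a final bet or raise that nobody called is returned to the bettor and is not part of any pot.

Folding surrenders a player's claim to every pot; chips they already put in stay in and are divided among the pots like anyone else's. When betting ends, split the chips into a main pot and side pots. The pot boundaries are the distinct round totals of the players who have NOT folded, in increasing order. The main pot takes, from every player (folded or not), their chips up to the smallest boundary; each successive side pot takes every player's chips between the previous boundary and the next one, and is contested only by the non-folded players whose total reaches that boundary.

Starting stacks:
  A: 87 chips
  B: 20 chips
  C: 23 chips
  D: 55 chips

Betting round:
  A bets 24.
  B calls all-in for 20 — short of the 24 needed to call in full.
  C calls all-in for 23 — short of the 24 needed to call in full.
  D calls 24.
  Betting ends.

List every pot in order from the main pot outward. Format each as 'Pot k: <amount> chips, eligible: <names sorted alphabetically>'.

Pot 1: 80 chips, eligible: A, B, C, D
Pot 2: 9 chips, eligible: A, C, D
Pot 3: 2 chips, eligible: A, D

Derivation:
Contributions: A=24, B=20, C=23, D=24
Pot levels (distinct totals of non-folded players): 20, 23, 24
Layer 1-20: 20 each from A, B, C, D = 20*4 = 80 chips; eligible A, B, C, D
Layer 21-23: 3 each from A, C, D = 3*3 = 9 chips; eligible A, C, D
Layer 24-24: 1 each from A, D = 1*2 = 2 chips; eligible A, D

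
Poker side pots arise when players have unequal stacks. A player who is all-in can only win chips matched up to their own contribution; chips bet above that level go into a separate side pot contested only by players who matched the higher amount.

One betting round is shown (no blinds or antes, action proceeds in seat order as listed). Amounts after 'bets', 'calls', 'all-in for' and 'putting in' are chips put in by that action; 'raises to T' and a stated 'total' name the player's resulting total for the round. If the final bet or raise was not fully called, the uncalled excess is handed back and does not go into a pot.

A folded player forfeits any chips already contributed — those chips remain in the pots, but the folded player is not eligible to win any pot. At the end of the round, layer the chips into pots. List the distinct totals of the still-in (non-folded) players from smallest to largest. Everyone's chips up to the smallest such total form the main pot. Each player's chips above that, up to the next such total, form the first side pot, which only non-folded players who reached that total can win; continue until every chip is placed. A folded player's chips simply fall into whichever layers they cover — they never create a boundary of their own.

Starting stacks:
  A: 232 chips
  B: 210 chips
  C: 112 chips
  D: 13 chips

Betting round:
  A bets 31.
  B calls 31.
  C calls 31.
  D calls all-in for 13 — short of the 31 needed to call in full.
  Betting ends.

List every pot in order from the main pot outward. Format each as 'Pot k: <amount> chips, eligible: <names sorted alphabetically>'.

Pot 1: 52 chips, eligible: A, B, C, D
Pot 2: 54 chips, eligible: A, B, C

Derivation:
Contributions: A=31, B=31, C=31, D=13
Pot levels (distinct totals of non-folded players): 13, 31
Layer 1-13: 13 each from A, B, C, D = 13*4 = 52 chips; eligible A, B, C, D
Layer 14-31: 18 each from A, B, C = 18*3 = 54 chips; eligible A, B, C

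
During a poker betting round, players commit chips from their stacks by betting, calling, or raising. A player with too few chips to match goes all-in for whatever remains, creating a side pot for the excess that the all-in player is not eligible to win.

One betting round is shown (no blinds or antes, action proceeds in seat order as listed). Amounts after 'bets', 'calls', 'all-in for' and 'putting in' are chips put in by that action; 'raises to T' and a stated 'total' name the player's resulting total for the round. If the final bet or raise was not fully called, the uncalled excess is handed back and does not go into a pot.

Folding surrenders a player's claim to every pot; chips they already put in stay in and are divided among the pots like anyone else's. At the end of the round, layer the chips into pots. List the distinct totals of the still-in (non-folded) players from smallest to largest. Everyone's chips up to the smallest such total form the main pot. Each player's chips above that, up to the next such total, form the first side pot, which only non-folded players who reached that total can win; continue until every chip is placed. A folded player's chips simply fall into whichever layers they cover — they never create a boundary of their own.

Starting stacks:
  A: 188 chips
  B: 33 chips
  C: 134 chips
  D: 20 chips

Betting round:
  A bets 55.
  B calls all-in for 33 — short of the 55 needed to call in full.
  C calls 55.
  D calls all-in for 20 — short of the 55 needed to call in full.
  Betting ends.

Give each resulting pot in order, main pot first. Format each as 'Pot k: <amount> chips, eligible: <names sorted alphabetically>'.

Pot 1: 80 chips, eligible: A, B, C, D
Pot 2: 39 chips, eligible: A, B, C
Pot 3: 44 chips, eligible: A, C

Derivation:
Contributions: A=55, B=33, C=55, D=20
Pot levels (distinct totals of non-folded players): 20, 33, 55
Layer 1-20: 20 each from A, B, C, D = 20*4 = 80 chips; eligible A, B, C, D
Layer 21-33: 13 each from A, B, C = 13*3 = 39 chips; eligible A, B, C
Layer 34-55: 22 each from A, C = 22*2 = 44 chips; eligible A, C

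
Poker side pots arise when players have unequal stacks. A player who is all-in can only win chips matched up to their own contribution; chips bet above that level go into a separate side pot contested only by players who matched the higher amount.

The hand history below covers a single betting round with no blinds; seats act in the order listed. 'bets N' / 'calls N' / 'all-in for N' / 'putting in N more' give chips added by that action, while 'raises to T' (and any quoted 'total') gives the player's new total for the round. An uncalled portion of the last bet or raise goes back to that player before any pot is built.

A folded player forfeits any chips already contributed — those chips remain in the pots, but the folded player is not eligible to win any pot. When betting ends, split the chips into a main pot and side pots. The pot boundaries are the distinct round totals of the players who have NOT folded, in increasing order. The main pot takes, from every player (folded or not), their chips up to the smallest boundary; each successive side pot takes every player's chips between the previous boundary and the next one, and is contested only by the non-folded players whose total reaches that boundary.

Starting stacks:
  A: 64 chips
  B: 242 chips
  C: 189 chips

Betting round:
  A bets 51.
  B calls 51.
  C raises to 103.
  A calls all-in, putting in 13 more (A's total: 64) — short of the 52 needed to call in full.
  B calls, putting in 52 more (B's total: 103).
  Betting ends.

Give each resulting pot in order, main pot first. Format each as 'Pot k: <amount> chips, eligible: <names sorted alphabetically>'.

Contributions: A=64, B=103, C=103
Pot levels (distinct totals of non-folded players): 64, 103
Layer 1-64: 64 each from A, B, C = 64*3 = 192 chips; eligible A, B, C
Layer 65-103: 39 each from B, C = 39*2 = 78 chips; eligible B, C

Pot 1: 192 chips, eligible: A, B, C
Pot 2: 78 chips, eligible: B, C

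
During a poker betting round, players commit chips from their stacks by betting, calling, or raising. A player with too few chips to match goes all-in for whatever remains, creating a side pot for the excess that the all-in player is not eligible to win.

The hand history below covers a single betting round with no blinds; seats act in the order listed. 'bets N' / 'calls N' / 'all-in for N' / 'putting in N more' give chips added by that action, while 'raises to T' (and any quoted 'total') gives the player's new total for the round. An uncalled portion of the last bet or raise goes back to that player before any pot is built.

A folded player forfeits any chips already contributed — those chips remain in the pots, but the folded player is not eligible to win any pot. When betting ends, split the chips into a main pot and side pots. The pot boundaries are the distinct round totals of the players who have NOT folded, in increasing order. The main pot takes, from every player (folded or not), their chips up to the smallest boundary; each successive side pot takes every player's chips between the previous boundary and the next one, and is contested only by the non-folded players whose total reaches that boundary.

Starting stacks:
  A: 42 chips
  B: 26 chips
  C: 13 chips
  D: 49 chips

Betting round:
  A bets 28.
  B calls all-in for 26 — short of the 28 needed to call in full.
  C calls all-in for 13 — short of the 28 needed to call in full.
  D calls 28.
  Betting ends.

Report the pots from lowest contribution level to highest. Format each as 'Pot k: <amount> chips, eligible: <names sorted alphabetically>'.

Contributions: A=28, B=26, C=13, D=28
Pot levels (distinct totals of non-folded players): 13, 26, 28
Layer 1-13: 13 each from A, B, C, D = 13*4 = 52 chips; eligible A, B, C, D
Layer 14-26: 13 each from A, B, D = 13*3 = 39 chips; eligible A, B, D
Layer 27-28: 2 each from A, D = 2*2 = 4 chips; eligible A, D

Pot 1: 52 chips, eligible: A, B, C, D
Pot 2: 39 chips, eligible: A, B, D
Pot 3: 4 chips, eligible: A, D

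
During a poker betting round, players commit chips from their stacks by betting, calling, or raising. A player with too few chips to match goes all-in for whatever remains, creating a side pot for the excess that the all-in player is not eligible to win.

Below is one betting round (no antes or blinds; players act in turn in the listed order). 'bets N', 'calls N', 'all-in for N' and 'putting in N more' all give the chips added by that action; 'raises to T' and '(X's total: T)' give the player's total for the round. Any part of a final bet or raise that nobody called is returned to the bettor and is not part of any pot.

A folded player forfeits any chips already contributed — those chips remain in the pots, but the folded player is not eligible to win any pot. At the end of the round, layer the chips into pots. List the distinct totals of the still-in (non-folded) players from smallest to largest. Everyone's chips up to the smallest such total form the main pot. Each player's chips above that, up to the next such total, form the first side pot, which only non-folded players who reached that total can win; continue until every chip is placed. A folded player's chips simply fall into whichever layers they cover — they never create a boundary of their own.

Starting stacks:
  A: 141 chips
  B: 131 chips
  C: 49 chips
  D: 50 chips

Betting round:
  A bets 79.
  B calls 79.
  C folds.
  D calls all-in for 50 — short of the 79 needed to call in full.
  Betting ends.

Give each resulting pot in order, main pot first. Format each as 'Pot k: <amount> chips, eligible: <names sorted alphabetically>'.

Contributions: A=79, B=79, D=50
Folded: C
Pot levels (distinct totals of non-folded players): 50, 79
Layer 1-50: 50 each from A, B, D = 50*3 = 150 chips; eligible A, B, D
Layer 51-79: 29 each from A, B = 29*2 = 58 chips; eligible A, B

Pot 1: 150 chips, eligible: A, B, D
Pot 2: 58 chips, eligible: A, B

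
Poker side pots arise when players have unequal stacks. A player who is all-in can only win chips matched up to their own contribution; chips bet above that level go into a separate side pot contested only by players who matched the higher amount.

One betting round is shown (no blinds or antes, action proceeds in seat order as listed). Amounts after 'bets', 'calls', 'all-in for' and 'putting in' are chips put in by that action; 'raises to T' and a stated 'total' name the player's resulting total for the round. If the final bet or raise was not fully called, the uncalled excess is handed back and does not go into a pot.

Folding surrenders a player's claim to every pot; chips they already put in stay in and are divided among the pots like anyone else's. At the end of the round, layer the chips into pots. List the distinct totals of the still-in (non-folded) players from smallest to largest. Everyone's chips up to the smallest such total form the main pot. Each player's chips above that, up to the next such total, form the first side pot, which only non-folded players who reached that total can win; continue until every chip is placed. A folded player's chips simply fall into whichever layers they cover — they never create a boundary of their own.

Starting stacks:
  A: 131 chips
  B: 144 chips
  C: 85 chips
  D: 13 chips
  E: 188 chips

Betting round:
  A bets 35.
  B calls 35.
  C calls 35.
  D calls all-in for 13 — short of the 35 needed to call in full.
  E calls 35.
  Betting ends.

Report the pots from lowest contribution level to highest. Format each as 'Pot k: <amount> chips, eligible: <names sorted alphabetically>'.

Contributions: A=35, B=35, C=35, D=13, E=35
Pot levels (distinct totals of non-folded players): 13, 35
Layer 1-13: 13 each from A, B, C, D, E = 13*5 = 65 chips; eligible A, B, C, D, E
Layer 14-35: 22 each from A, B, C, E = 22*4 = 88 chips; eligible A, B, C, E

Pot 1: 65 chips, eligible: A, B, C, D, E
Pot 2: 88 chips, eligible: A, B, C, E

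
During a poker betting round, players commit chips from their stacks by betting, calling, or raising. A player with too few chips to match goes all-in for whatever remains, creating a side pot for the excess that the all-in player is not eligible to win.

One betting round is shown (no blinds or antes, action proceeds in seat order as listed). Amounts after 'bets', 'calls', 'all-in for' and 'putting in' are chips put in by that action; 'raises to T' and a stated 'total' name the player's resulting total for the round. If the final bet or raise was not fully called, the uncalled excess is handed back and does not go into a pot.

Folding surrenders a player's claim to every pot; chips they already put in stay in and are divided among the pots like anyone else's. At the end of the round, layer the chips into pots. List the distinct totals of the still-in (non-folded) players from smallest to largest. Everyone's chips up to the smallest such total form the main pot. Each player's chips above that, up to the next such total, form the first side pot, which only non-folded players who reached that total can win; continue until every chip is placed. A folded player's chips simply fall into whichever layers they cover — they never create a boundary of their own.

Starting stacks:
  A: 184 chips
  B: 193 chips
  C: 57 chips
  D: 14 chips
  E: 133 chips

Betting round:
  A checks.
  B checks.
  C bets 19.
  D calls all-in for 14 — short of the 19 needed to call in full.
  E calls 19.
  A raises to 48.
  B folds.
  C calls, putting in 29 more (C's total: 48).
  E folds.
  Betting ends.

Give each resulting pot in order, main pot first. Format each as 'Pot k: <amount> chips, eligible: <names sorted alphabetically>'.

Contributions: A=48, C=48, D=14, E=19
Folded: B, E
Pot levels (distinct totals of non-folded players): 14, 48
Layer 1-14: 14 each from A, C, D, E = 14*4 = 56 chips; eligible A, C, D
Layer 15-48: A 34 + C 34 + E 5 = 73 chips; eligible A, C

Pot 1: 56 chips, eligible: A, C, D
Pot 2: 73 chips, eligible: A, C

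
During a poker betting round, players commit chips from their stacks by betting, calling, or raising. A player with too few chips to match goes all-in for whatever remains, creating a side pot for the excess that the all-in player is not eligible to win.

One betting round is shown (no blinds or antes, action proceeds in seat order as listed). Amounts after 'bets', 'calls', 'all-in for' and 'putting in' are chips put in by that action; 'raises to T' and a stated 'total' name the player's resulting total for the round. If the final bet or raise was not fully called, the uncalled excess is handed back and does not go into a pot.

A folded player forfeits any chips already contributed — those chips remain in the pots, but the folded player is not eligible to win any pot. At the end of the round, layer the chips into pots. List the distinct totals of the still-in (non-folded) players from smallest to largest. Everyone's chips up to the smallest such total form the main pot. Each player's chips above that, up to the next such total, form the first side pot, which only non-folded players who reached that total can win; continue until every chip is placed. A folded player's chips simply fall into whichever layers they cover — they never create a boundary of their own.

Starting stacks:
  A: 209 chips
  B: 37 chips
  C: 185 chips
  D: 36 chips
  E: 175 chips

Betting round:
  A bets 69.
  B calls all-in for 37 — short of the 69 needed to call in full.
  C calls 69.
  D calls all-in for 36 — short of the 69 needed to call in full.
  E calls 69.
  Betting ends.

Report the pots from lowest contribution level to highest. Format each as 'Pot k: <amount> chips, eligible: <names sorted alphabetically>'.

Contributions: A=69, B=37, C=69, D=36, E=69
Pot levels (distinct totals of non-folded players): 36, 37, 69
Layer 1-36: 36 each from A, B, C, D, E = 36*5 = 180 chips; eligible A, B, C, D, E
Layer 37-37: 1 each from A, B, C, E = 1*4 = 4 chips; eligible A, B, C, E
Layer 38-69: 32 each from A, C, E = 32*3 = 96 chips; eligible A, C, E

Pot 1: 180 chips, eligible: A, B, C, D, E
Pot 2: 4 chips, eligible: A, B, C, E
Pot 3: 96 chips, eligible: A, C, E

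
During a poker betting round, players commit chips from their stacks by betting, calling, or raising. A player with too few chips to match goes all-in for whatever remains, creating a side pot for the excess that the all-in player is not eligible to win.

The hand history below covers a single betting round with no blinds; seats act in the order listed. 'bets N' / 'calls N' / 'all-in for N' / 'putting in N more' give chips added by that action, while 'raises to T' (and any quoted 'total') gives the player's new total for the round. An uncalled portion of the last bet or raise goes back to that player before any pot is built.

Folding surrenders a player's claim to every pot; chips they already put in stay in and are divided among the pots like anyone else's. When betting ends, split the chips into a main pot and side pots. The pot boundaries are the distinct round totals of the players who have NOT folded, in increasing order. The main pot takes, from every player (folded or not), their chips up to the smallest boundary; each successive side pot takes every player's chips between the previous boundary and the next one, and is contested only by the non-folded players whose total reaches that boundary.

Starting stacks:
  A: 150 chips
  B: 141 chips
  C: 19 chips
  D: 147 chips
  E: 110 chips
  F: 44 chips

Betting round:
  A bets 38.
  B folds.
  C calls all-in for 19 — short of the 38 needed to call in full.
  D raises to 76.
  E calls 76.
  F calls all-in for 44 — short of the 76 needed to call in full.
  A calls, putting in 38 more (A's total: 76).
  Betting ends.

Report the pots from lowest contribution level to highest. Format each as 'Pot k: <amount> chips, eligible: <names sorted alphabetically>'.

Contributions: A=76, C=19, D=76, E=76, F=44
Folded: B
Pot levels (distinct totals of non-folded players): 19, 44, 76
Layer 1-19: 19 each from A, C, D, E, F = 19*5 = 95 chips; eligible A, C, D, E, F
Layer 20-44: 25 each from A, D, E, F = 25*4 = 100 chips; eligible A, D, E, F
Layer 45-76: 32 each from A, D, E = 32*3 = 96 chips; eligible A, D, E

Pot 1: 95 chips, eligible: A, C, D, E, F
Pot 2: 100 chips, eligible: A, D, E, F
Pot 3: 96 chips, eligible: A, D, E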